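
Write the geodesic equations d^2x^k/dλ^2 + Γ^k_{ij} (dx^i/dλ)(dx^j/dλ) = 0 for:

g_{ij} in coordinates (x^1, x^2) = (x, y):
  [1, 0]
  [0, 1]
Geodesic equation: d^2x^k/dλ^2 + Γ^k_{ij} (dx^i/dλ)(dx^j/dλ) = 0.
All Christoffel symbols vanish, so the geodesics are straight lines:
d^2x/dλ^2 = 0
d^2y/dλ^2 = 0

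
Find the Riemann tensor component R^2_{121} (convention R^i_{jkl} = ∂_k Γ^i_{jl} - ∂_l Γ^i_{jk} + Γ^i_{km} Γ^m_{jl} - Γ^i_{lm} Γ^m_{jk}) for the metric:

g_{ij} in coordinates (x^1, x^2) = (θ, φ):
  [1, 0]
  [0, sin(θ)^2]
Non-zero Christoffel symbols (Γ^k_{ij} = Γ^k_{ji}):
Γ^θ_{φ φ} = -sin(2*θ)/2
Γ^φ_{θ φ} = 1/tan(θ)
R^φ_{θ φ θ} = ∂_φ Γ^φ_{θ θ} - ∂_θ Γ^φ_{θ φ} + Γ^φ_{φ m} Γ^m_{θ θ} - Γ^φ_{θ m} Γ^m_{θ φ}
  = (0) - (-1/sin(θ)^2) + (0) - (1/tan(θ)^2) = 1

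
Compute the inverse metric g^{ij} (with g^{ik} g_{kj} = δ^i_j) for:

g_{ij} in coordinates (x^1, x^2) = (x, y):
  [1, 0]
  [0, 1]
The metric is diagonal, so g^{ij} is diagonal with entries 1/g_{ii}: diag(1, 1).
g^{ij}:
  [1, 0]
  [0, 1]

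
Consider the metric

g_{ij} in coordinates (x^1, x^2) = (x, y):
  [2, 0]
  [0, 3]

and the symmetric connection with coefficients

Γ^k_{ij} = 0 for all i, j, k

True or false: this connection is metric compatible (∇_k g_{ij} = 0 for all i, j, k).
Using ∇_k g_{ij} = ∂_k g_{ij} - Γ^m_{ki} g_{mj} - Γ^m_{kj} g_{im}:
e.g. ∇_x g_{xy} = (0) - (0) - (0) = 0
Every component ∇_k g_{ij} vanishes: the connection is metric compatible.
True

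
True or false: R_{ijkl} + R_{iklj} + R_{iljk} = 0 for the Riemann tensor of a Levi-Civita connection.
This is the first (algebraic) Bianchi identity.
True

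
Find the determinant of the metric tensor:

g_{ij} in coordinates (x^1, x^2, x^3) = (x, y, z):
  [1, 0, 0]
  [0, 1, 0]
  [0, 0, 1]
Diagonal metric: det(g) = g_{11}·g_{22}·g_{33}
= (1)·(1)·(1)
det(g) = 1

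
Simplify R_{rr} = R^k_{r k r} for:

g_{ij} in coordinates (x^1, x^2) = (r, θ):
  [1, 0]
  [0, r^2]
Non-zero Christoffel symbols (Γ^k_{ij} = Γ^k_{ji}):
Γ^r_{θ θ} = -r
Γ^θ_{r θ} = 1/r
R^r_{r r r} = 0 (a repeated index in an antisymmetric pair)
R^θ_{r θ r} = ∂_θ Γ^θ_{r r} - ∂_r Γ^θ_{r θ} + Γ^θ_{θ m} Γ^m_{r r} - Γ^θ_{r m} Γ^m_{r θ}
  = (0) - (-1/r^2) + (0) - (1/r^2) = 0
R_{rr} = R^r_{r r r} + R^θ_{r θ r} = (0) + (0) = 0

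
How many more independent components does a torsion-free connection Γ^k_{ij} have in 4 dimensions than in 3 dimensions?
Independent components in n dimensions: n × n(n+1)/2 = n^2(n+1)/2.
4D: 4 × 10 = 40
3D: 3 × 6 = 18
Difference = 40 - 18 = 22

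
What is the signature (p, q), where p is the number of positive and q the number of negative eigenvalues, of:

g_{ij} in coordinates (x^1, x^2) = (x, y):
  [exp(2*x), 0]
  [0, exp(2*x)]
The metric is diagonal, so its eigenvalues are the diagonal entries: exp(2*x), exp(2*x) (at a generic point, where coordinate-dependent entries are positive).
2 positive, 0 negative.
(2, 0) - Riemannian (positive definite)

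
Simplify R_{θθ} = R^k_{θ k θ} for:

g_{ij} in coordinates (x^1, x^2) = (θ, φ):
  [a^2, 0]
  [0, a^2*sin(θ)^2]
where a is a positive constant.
Non-zero Christoffel symbols (Γ^k_{ij} = Γ^k_{ji}):
Γ^θ_{φ φ} = -sin(2*θ)/2
Γ^φ_{θ φ} = 1/tan(θ)
R^θ_{θ θ θ} = 0 (a repeated index in an antisymmetric pair)
R^φ_{θ φ θ} = ∂_φ Γ^φ_{θ θ} - ∂_θ Γ^φ_{θ φ} + Γ^φ_{φ m} Γ^m_{θ θ} - Γ^φ_{θ m} Γ^m_{θ φ}
  = (0) - (-1/sin(θ)^2) + (0) - (1/tan(θ)^2) = 1
R_{θθ} = R^θ_{θ θ θ} + R^φ_{θ φ θ} = (0) + (1) = 1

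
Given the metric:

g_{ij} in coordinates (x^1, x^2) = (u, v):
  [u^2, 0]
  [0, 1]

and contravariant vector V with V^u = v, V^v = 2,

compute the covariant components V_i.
V_i = g_{ij} V^j:
V_u = (u^2)(v) + (0)(2) = u^2*v
V_v = (0)(v) + (1)(2) = 2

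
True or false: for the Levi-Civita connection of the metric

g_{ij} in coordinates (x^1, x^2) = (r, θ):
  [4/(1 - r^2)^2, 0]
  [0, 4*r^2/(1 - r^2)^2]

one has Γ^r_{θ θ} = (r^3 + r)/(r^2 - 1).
Γ^r_{θ θ} = (1/2) g^{rr} (∂_θ g_{rθ} + ∂_θ g_{rθ} - ∂_r g_{θθ}) = (1/2)((1 - r^2)^2/4)((0) + (0) - (-8*(r^3 + r)/(r^2 - 1)^3)) = (r^3 + r)/(r^2 - 1)
This equals the proposed value (r^3 + r)/(r^2 - 1).
True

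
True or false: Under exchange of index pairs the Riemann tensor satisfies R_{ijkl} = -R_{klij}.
The pair-exchange symmetry has a plus sign: R_{ijkl} = +R_{klij}.
False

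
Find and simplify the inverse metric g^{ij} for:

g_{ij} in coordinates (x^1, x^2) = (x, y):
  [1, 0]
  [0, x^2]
The metric is diagonal, so g^{ij} is diagonal with entries 1/g_{ii}: diag(1, 1/(x^2)).
g^{ij}:
  [1, 0]
  [0, 1/x^2]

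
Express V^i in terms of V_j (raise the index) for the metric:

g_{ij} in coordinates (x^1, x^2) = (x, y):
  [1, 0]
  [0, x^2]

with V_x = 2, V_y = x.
Inverse metric (diagonal): g^{xx} = 1, g^{yy} = 1/x^2
V^i = g^{ij} V_j:
V^x = (1)(2) + (0)(x) = 2
V^y = (0)(2) + (1/x^2)(x) = 1/x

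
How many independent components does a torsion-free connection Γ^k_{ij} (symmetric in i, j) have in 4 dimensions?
Γ^k_{ij} has n choices for the upper index and n(n+1)/2 independent symmetric lower index pairs.
Total = 4 × 4×5/2 = 4 × 10 = 40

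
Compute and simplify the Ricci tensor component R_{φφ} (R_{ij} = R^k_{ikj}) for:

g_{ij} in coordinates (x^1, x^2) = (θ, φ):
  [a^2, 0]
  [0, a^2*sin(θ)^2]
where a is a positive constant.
Non-zero Christoffel symbols (Γ^k_{ij} = Γ^k_{ji}):
Γ^θ_{φ φ} = -sin(2*θ)/2
Γ^φ_{θ φ} = 1/tan(θ)
R^θ_{φ θ φ} = ∂_θ Γ^θ_{φ φ} - ∂_φ Γ^θ_{φ θ} + Γ^θ_{θ m} Γ^m_{φ φ} - Γ^θ_{φ m} Γ^m_{φ θ}
  = (-cos(2*θ)) - (0) + (0) - (-cos(θ)^2) = sin(θ)^2
R^φ_{φ φ φ} = 0 (a repeated index in an antisymmetric pair)
R_{φφ} = R^θ_{φ θ φ} + R^φ_{φ φ φ} = (sin(θ)^2) + (0) = sin(θ)^2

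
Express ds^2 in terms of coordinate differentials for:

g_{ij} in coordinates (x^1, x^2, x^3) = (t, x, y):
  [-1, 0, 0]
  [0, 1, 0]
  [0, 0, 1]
ds^2 = g_{ij} dx^i dx^j; only the non-zero components contribute.
ds^2 = -dt^2 + dx^2 + dy^2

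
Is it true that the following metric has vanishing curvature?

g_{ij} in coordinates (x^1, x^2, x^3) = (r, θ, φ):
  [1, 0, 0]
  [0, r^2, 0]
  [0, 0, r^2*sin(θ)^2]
Non-zero Christoffel symbols:
Γ^r_{θ θ} = -r
Γ^r_{φ φ} = -r*sin(θ)^2
Γ^θ_{r θ} = 1/r
Γ^θ_{φ φ} = -sin(2*θ)/2
Γ^φ_{r φ} = 1/r
Γ^φ_{θ φ} = 1/tan(θ)
Ricci tensor: R_{rr} = 0, R_{rθ} = 0, R_{rφ} = 0, R_{θθ} = 0, R_{θφ} = 0, R_{φφ} = 0
All R_{ij} vanish; in 3 dimensions the Riemann tensor is fully determined by the Ricci tensor, so R^i_{jkl} = 0: the metric is flat (curvilinear coordinates on flat space).
Yes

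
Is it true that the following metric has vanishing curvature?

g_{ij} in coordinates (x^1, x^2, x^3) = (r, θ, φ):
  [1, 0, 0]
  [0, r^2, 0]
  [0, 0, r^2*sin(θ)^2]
Non-zero Christoffel symbols:
Γ^r_{θ θ} = -r
Γ^r_{φ φ} = -r*sin(θ)^2
Γ^θ_{r θ} = 1/r
Γ^θ_{φ φ} = -sin(2*θ)/2
Γ^φ_{r φ} = 1/r
Γ^φ_{θ φ} = 1/tan(θ)
Ricci tensor: R_{rr} = 0, R_{rθ} = 0, R_{rφ} = 0, R_{θθ} = 0, R_{θφ} = 0, R_{φφ} = 0
All R_{ij} vanish; in 3 dimensions the Riemann tensor is fully determined by the Ricci tensor, so R^i_{jkl} = 0: the metric is flat (curvilinear coordinates on flat space).
Yes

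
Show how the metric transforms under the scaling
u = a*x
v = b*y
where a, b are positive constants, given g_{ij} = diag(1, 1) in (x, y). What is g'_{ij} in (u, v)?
Invert the transformation: x = u/a, y = v/b
g'_{ij} = (∂x^k/∂x'^i)(∂x^l/∂x'^j) g_{kl}; with g_{kl} = δ_{kl} this is Σ_k (∂x^k/∂x'^i)(∂x^k/∂x'^j).
Jacobian: ∂x/∂u = 1/a, ∂x/∂v = 0, ∂y/∂u = 0, ∂y/∂v = 1/b
g'_{uu} = (1/a)(1/a) + (0)(0) = 1/a^2
g'_{uv} = (1/a)(0) + (0)(1/b) = 0
g'_{vv} = (0)(0) + (1/b)(1/b) = 1/b^2
g'_{ij} = diag(1/a^2, 1/b^2)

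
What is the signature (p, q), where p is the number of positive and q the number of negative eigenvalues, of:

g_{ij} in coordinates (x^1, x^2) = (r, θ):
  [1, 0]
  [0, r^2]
The metric is diagonal, so its eigenvalues are the diagonal entries: 1, r^2 (at a generic point, where coordinate-dependent entries are positive).
2 positive, 0 negative.
(2, 0) - Riemannian (positive definite)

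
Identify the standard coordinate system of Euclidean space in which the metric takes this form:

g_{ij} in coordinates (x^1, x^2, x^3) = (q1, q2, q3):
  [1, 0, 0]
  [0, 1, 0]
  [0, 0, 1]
All components are constant and the metric is the identity, i.e. orthonormal rectilinear coordinates.
Cartesian (3D) coordinates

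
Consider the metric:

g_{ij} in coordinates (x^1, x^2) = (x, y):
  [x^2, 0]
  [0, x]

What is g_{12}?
With x^1 = x, x^2 = y, g_{12} = g_{xy} is the row-1, column-2 entry of the matrix.
g_{12} = 0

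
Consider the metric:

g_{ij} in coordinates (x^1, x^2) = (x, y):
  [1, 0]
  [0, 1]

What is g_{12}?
With x^1 = x, x^2 = y, g_{12} = g_{xy} is the row-1, column-2 entry of the matrix.
g_{12} = 0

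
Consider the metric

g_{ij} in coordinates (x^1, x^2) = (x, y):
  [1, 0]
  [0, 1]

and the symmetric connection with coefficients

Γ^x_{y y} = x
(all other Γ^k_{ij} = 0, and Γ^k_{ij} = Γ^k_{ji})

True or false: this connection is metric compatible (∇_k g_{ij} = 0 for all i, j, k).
Using ∇_k g_{ij} = ∂_k g_{ij} - Γ^m_{ki} g_{mj} - Γ^m_{kj} g_{im}:
∇_y g_{xy} = (0) - (0) - (x) = -x ≠ 0
So the connection is not metric compatible (it is not the Levi-Civita connection).
False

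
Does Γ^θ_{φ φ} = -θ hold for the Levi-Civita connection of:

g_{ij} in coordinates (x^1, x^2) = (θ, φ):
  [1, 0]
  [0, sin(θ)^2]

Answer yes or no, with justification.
Γ^θ_{φ φ} = (1/2) g^{θθ} (∂_φ g_{θφ} + ∂_φ g_{θφ} - ∂_θ g_{φφ}) = (1/2)(1)((0) + (0) - (sin(2*θ))) = -sin(2*θ)/2
This differs from the proposed value -θ.
No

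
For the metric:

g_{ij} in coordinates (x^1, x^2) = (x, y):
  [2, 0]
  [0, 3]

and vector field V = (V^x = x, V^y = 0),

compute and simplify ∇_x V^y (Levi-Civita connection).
All Christoffel symbols are zero.
∇_x V^y = ∂_x V^y + Γ^y_{x j} V^j
  = (0) + (0)(x) + (0)(0)
  = 0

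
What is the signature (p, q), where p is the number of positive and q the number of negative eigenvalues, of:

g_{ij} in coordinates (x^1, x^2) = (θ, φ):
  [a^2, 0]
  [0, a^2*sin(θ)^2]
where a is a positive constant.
The metric is diagonal, so its eigenvalues are the diagonal entries: a^2, a^2*sin(θ)^2 (at a generic point, where coordinate-dependent entries are positive).
2 positive, 0 negative.
(2, 0) - Riemannian (positive definite)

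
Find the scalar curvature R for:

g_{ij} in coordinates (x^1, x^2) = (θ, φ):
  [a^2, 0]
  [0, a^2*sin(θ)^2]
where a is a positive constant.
Non-zero Christoffel symbols (Γ^k_{ij} = Γ^k_{ji}):
Γ^θ_{φ φ} = -sin(2*θ)/2
Γ^φ_{θ φ} = 1/tan(θ)
Ricci tensor (R_{ij} = R^k_{ikj}): R_{θθ} = 1, R_{θφ} = 0, R_{φφ} = sin(θ)^2
Inverse metric: g^{θθ} = 1/a^2, g^{φφ} = 1/(a^2*sin(θ)^2)
R = g^{ij} R_{ij} = (1/a^2)(1) + (1/(a^2*sin(θ)^2))(sin(θ)^2) = 2/a^2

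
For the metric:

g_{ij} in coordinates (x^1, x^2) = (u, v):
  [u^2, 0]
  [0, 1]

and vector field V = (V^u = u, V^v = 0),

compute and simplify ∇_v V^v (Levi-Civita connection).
Non-zero Christoffel symbols:
Γ^u_{u u} = 1/u
∇_v V^v = ∂_v V^v + Γ^v_{v j} V^j
  = (0) + (0)(u) + (0)(0)
  = 0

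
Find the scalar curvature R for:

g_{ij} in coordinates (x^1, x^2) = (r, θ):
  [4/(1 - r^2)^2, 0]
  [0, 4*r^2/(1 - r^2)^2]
Non-zero Christoffel symbols (Γ^k_{ij} = Γ^k_{ji}):
Γ^r_{r r} = 2*r/(1 - r^2)
Γ^r_{θ θ} = (r^3 + r)/(r^2 - 1)
Γ^θ_{r θ} = (-r^2 - 1)/(r^3 - r)
Ricci tensor (R_{ij} = R^k_{ikj}): R_{rr} = -4/(r^2 - 1)^2, R_{rθ} = 0, R_{θθ} = -4*r^2/(r^2 - 1)^2
Inverse metric: g^{rr} = (1 - r^2)^2/4, g^{θθ} = (1 - r^2)^2/(4*r^2)
R = g^{ij} R_{ij} = ((1 - r^2)^2/4)(-4/(r^2 - 1)^2) + ((1 - r^2)^2/(4*r^2))(-4*r^2/(r^2 - 1)^2) = -2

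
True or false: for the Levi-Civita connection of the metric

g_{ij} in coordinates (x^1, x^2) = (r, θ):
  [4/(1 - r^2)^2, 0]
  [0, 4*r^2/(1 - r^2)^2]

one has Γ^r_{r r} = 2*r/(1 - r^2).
Γ^r_{r r} = (1/2) g^{rr} (∂_r g_{rr} + ∂_r g_{rr} - ∂_r g_{rr}) = (1/2)((1 - r^2)^2/4)((16*r/(1 - r^2)^3) + (16*r/(1 - r^2)^3) - (16*r/(1 - r^2)^3)) = 2*r/(1 - r^2)
This equals the proposed value 2*r/(1 - r^2).
True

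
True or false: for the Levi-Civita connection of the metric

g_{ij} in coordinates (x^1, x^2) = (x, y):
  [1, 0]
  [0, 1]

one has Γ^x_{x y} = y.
Γ^x_{x y} = (1/2) g^{xx} (∂_x g_{xy} + ∂_y g_{xx} - ∂_x g_{xy}) = (1/2)(1)((0) + (0) - (0)) = 0
This differs from the proposed value y.
False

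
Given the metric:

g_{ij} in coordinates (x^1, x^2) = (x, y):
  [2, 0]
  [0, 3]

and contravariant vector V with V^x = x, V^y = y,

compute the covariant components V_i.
V_i = g_{ij} V^j:
V_x = (2)(x) + (0)(y) = 2*x
V_y = (0)(x) + (3)(y) = 3*y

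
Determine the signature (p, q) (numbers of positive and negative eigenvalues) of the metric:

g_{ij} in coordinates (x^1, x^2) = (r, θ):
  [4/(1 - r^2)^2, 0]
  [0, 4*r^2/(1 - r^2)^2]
The metric is diagonal, so its eigenvalues are the diagonal entries: 4/(1 - r^2)^2, 4*r^2/(1 - r^2)^2 (at a generic point, where coordinate-dependent entries are positive).
2 positive, 0 negative.
(2, 0) - Riemannian (positive definite)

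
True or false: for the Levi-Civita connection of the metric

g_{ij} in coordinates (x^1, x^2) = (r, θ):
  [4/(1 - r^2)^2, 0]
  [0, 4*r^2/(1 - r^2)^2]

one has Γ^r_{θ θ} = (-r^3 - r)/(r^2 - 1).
Γ^r_{θ θ} = (1/2) g^{rr} (∂_θ g_{rθ} + ∂_θ g_{rθ} - ∂_r g_{θθ}) = (1/2)((1 - r^2)^2/4)((0) + (0) - (-8*(r^3 + r)/(r^2 - 1)^3)) = (r^3 + r)/(r^2 - 1)
This differs from the proposed value (-r^3 - r)/(r^2 - 1).
False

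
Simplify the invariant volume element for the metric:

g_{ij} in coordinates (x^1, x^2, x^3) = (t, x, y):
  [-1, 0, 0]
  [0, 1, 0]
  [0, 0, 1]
det(g) = -1
√|det(g)| = 1
Volume element: dV = 1 dt dx dy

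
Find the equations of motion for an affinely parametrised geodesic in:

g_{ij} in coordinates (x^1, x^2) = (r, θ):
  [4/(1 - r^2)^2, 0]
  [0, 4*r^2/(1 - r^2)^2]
Geodesic equation: d^2x^k/dλ^2 + Γ^k_{ij} (dx^i/dλ)(dx^j/dλ) = 0.
Non-zero Christoffel symbols:
Γ^r_{r r} = 2*r/(1 - r^2)
Γ^r_{θ θ} = (r^3 + r)/(r^2 - 1)
Γ^θ_{r θ} = (-r^2 - 1)/(r^3 - r)
Substituting (the symmetric pair Γ^k_{ij}, Γ^k_{ji} combines into a factor 2):
d^2r/dλ^2 + (2*r/(1 - r^2)) (dr/dλ)^2 + ((r^3 + r)/(r^2 - 1)) (dθ/dλ)^2 = 0
d^2θ/dλ^2 + ((-2*r^2 - 2)/(r^3 - r)) (dr/dλ)(dθ/dλ) = 0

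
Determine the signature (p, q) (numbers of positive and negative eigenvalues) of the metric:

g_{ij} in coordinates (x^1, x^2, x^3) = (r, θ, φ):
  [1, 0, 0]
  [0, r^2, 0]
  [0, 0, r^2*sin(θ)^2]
The metric is diagonal, so its eigenvalues are the diagonal entries: 1, r^2, r^2*sin(θ)^2 (at a generic point, where coordinate-dependent entries are positive).
3 positive, 0 negative.
(3, 0) - Riemannian (positive definite)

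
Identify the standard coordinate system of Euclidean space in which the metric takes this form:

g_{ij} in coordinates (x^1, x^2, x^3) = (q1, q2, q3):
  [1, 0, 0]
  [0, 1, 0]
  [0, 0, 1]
All components are constant and the metric is the identity, i.e. orthonormal rectilinear coordinates.
Cartesian (3D) coordinates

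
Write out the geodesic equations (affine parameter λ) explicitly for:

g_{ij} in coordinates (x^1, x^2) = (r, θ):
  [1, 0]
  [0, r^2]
Geodesic equation: d^2x^k/dλ^2 + Γ^k_{ij} (dx^i/dλ)(dx^j/dλ) = 0.
Non-zero Christoffel symbols:
Γ^r_{θ θ} = -r
Γ^θ_{r θ} = 1/r
Substituting (the symmetric pair Γ^k_{ij}, Γ^k_{ji} combines into a factor 2):
d^2r/dλ^2 - r (dθ/dλ)^2 = 0
d^2θ/dλ^2 + (2/r) (dr/dλ)(dθ/dλ) = 0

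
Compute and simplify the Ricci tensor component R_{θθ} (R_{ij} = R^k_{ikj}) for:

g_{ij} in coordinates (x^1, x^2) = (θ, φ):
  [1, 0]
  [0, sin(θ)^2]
Non-zero Christoffel symbols (Γ^k_{ij} = Γ^k_{ji}):
Γ^θ_{φ φ} = -sin(2*θ)/2
Γ^φ_{θ φ} = 1/tan(θ)
R^θ_{θ θ θ} = 0 (a repeated index in an antisymmetric pair)
R^φ_{θ φ θ} = ∂_φ Γ^φ_{θ θ} - ∂_θ Γ^φ_{θ φ} + Γ^φ_{φ m} Γ^m_{θ θ} - Γ^φ_{θ m} Γ^m_{θ φ}
  = (0) - (-1/sin(θ)^2) + (0) - (1/tan(θ)^2) = 1
R_{θθ} = R^θ_{θ θ θ} + R^φ_{θ φ θ} = (0) + (1) = 1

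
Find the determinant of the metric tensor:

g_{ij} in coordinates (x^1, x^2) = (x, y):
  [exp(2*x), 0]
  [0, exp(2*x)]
For a 2×2 metric: det(g) = g_{11}·g_{22} - g_{12}·g_{21}
= (exp(2*x))·(exp(2*x)) - (0)·(0)
= exp(4*x) - 0
det(g) = exp(4*x)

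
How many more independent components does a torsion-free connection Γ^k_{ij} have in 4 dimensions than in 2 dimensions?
Independent components in n dimensions: n × n(n+1)/2 = n^2(n+1)/2.
4D: 4 × 10 = 40
2D: 2 × 3 = 6
Difference = 40 - 6 = 34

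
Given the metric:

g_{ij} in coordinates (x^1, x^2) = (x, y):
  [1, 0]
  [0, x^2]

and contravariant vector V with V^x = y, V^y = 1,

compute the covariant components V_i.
V_i = g_{ij} V^j:
V_x = (1)(y) + (0)(1) = y
V_y = (0)(y) + (x^2)(1) = x^2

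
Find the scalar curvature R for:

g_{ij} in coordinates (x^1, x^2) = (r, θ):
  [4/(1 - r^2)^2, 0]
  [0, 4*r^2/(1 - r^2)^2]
Non-zero Christoffel symbols (Γ^k_{ij} = Γ^k_{ji}):
Γ^r_{r r} = 2*r/(1 - r^2)
Γ^r_{θ θ} = (r^3 + r)/(r^2 - 1)
Γ^θ_{r θ} = (-r^2 - 1)/(r^3 - r)
Ricci tensor (R_{ij} = R^k_{ikj}): R_{rr} = -4/(r^2 - 1)^2, R_{rθ} = 0, R_{θθ} = -4*r^2/(r^2 - 1)^2
Inverse metric: g^{rr} = (1 - r^2)^2/4, g^{θθ} = (1 - r^2)^2/(4*r^2)
R = g^{ij} R_{ij} = ((1 - r^2)^2/4)(-4/(r^2 - 1)^2) + ((1 - r^2)^2/(4*r^2))(-4*r^2/(r^2 - 1)^2) = -2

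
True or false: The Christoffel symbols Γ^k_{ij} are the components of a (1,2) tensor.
Under a change of coordinates Γ picks up an inhomogeneous term ∂²x/∂x'∂x'; e.g. Γ = 0 in Cartesian coordinates but Γ^r_{θθ} = -r in polar coordinates on the same flat plane.
False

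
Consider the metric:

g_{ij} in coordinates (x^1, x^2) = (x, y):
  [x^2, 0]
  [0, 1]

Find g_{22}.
With x^1 = x, x^2 = y, g_{22} = g_{yy} is the row-2, column-2 entry of the matrix.
g_{22} = 1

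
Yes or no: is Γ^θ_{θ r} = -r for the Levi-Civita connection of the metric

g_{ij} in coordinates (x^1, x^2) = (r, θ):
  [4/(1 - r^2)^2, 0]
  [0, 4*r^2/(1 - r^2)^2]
Γ^θ_{θ r} = (1/2) g^{θθ} (∂_θ g_{θr} + ∂_r g_{θθ} - ∂_θ g_{θr}) = (1/2)((1 - r^2)^2/(4*r^2))((0) + (-8*(r^3 + r)/(r^2 - 1)^3) - (0)) = (-r^2 - 1)/(r^3 - r)
This differs from the proposed value -r.
No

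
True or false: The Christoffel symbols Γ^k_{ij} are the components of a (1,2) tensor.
Under a change of coordinates Γ picks up an inhomogeneous term ∂²x/∂x'∂x'; e.g. Γ = 0 in Cartesian coordinates but Γ^r_{θθ} = -r in polar coordinates on the same flat plane.
False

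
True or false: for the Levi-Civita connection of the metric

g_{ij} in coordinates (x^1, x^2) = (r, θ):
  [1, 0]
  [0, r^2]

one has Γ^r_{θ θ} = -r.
Γ^r_{θ θ} = (1/2) g^{rr} (∂_θ g_{rθ} + ∂_θ g_{rθ} - ∂_r g_{θθ}) = (1/2)(1)((0) + (0) - (2*r)) = -r
This equals the proposed value -r.
True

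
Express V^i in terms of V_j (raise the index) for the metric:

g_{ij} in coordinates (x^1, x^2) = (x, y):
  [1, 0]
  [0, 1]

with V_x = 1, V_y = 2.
Inverse metric (diagonal): g^{xx} = 1, g^{yy} = 1
V^i = g^{ij} V_j:
V^x = (1)(1) + (0)(2) = 1
V^y = (0)(1) + (1)(2) = 2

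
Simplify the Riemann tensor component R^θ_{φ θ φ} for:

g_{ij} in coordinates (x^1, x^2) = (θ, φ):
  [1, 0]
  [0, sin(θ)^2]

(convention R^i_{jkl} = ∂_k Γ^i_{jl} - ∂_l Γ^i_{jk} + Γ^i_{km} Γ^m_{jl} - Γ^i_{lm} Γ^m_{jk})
Non-zero Christoffel symbols (Γ^k_{ij} = Γ^k_{ji}):
Γ^θ_{φ φ} = -sin(2*θ)/2
Γ^φ_{θ φ} = 1/tan(θ)
R^θ_{φ θ φ} = ∂_θ Γ^θ_{φ φ} - ∂_φ Γ^θ_{φ θ} + Γ^θ_{θ m} Γ^m_{φ φ} - Γ^θ_{φ m} Γ^m_{φ θ}
  = (-cos(2*θ)) - (0) + (0) - (-cos(θ)^2) = sin(θ)^2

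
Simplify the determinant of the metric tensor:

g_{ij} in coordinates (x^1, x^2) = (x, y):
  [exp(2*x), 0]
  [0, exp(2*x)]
For a 2×2 metric: det(g) = g_{11}·g_{22} - g_{12}·g_{21}
= (exp(2*x))·(exp(2*x)) - (0)·(0)
= exp(4*x) - 0
det(g) = exp(4*x)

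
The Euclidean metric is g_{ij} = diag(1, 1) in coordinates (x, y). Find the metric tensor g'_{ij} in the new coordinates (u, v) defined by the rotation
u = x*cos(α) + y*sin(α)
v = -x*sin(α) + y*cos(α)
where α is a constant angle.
Invert the transformation: x = u*cos(α) - v*sin(α), y = u*sin(α) + v*cos(α)
g'_{ij} = (∂x^k/∂x'^i)(∂x^l/∂x'^j) g_{kl}; with g_{kl} = δ_{kl} this is Σ_k (∂x^k/∂x'^i)(∂x^k/∂x'^j).
Jacobian: ∂x/∂u = cos(α), ∂x/∂v = -sin(α), ∂y/∂u = sin(α), ∂y/∂v = cos(α)
g'_{uu} = (cos(α))(cos(α)) + (sin(α))(sin(α)) = 1
g'_{uv} = (cos(α))(-sin(α)) + (sin(α))(cos(α)) = 0
g'_{vv} = (-sin(α))(-sin(α)) + (cos(α))(cos(α)) = 1
g'_{ij} = diag(1, 1)
The Euclidean metric is invariant under rotations.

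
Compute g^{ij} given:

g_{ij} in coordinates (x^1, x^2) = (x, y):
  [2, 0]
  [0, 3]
The metric is diagonal, so g^{ij} is diagonal with entries 1/g_{ii}: diag(1/2, 1/3).
g^{ij}:
  [1/2, 0]
  [0, 1/3]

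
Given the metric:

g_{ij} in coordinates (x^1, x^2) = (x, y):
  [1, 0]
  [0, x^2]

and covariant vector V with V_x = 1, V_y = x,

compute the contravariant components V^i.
Inverse metric (diagonal): g^{xx} = 1, g^{yy} = 1/x^2
V^i = g^{ij} V_j:
V^x = (1)(1) + (0)(x) = 1
V^y = (0)(1) + (1/x^2)(x) = 1/x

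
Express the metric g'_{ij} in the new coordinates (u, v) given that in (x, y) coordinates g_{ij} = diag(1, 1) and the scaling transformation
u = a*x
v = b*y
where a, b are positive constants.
Invert the transformation: x = u/a, y = v/b
g'_{ij} = (∂x^k/∂x'^i)(∂x^l/∂x'^j) g_{kl}; with g_{kl} = δ_{kl} this is Σ_k (∂x^k/∂x'^i)(∂x^k/∂x'^j).
Jacobian: ∂x/∂u = 1/a, ∂x/∂v = 0, ∂y/∂u = 0, ∂y/∂v = 1/b
g'_{uu} = (1/a)(1/a) + (0)(0) = 1/a^2
g'_{uv} = (1/a)(0) + (0)(1/b) = 0
g'_{vv} = (0)(0) + (1/b)(1/b) = 1/b^2
g'_{ij} = diag(1/a^2, 1/b^2)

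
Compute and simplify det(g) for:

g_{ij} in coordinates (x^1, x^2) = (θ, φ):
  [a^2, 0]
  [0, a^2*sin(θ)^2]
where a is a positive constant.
For a 2×2 metric: det(g) = g_{11}·g_{22} - g_{12}·g_{21}
= (a^2)·(a^2*sin(θ)^2) - (0)·(0)
= a^4*sin(θ)^2 - 0
det(g) = a^4*sin(θ)^2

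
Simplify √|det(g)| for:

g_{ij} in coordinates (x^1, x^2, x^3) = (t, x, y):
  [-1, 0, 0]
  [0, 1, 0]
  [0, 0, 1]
det(g) = -1
√|det(g)| = 1
Volume element: dV = 1 dt dx dy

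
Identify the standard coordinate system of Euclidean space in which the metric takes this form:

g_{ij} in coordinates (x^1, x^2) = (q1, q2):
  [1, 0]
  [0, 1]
All components are constant and the metric is the identity, i.e. orthonormal rectilinear coordinates.
Cartesian (2D) coordinates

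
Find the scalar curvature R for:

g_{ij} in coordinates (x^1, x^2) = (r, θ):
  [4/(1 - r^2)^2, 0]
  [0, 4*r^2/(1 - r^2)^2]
Non-zero Christoffel symbols (Γ^k_{ij} = Γ^k_{ji}):
Γ^r_{r r} = 2*r/(1 - r^2)
Γ^r_{θ θ} = (r^3 + r)/(r^2 - 1)
Γ^θ_{r θ} = (-r^2 - 1)/(r^3 - r)
Ricci tensor (R_{ij} = R^k_{ikj}): R_{rr} = -4/(r^2 - 1)^2, R_{rθ} = 0, R_{θθ} = -4*r^2/(r^2 - 1)^2
Inverse metric: g^{rr} = (1 - r^2)^2/4, g^{θθ} = (1 - r^2)^2/(4*r^2)
R = g^{ij} R_{ij} = ((1 - r^2)^2/4)(-4/(r^2 - 1)^2) + ((1 - r^2)^2/(4*r^2))(-4*r^2/(r^2 - 1)^2) = -2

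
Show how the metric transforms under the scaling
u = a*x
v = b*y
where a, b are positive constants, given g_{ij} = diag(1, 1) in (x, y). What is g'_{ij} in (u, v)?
Invert the transformation: x = u/a, y = v/b
g'_{ij} = (∂x^k/∂x'^i)(∂x^l/∂x'^j) g_{kl}; with g_{kl} = δ_{kl} this is Σ_k (∂x^k/∂x'^i)(∂x^k/∂x'^j).
Jacobian: ∂x/∂u = 1/a, ∂x/∂v = 0, ∂y/∂u = 0, ∂y/∂v = 1/b
g'_{uu} = (1/a)(1/a) + (0)(0) = 1/a^2
g'_{uv} = (1/a)(0) + (0)(1/b) = 0
g'_{vv} = (0)(0) + (1/b)(1/b) = 1/b^2
g'_{ij} = diag(1/a^2, 1/b^2)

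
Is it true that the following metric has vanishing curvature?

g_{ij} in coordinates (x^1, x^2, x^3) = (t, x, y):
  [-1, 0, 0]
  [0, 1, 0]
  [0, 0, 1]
All metric components are constant, so every Christoffel symbol vanishes and R^i_{jkl} = 0.
Yes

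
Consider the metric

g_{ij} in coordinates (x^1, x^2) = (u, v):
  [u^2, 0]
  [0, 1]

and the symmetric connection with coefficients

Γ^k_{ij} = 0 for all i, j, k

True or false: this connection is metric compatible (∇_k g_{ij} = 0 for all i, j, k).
Using ∇_k g_{ij} = ∂_k g_{ij} - Γ^m_{ki} g_{mj} - Γ^m_{kj} g_{im}:
∇_u g_{uu} = (2*u) - (0) - (0) = 2*u ≠ 0
So the connection is not metric compatible (it is not the Levi-Civita connection).
False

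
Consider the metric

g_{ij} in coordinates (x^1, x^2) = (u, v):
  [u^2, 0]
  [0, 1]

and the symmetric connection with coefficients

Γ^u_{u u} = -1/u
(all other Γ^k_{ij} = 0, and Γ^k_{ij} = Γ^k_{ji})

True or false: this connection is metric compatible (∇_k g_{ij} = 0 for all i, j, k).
Using ∇_k g_{ij} = ∂_k g_{ij} - Γ^m_{ki} g_{mj} - Γ^m_{kj} g_{im}:
∇_u g_{uu} = (2*u) - (-u) - (-u) = 4*u ≠ 0
So the connection is not metric compatible (it is not the Levi-Civita connection).
False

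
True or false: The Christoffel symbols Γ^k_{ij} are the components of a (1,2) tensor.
Under a change of coordinates Γ picks up an inhomogeneous term ∂²x/∂x'∂x'; e.g. Γ = 0 in Cartesian coordinates but Γ^r_{θθ} = -r in polar coordinates on the same flat plane.
False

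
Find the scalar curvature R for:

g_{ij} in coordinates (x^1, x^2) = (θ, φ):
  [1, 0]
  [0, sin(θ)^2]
Non-zero Christoffel symbols (Γ^k_{ij} = Γ^k_{ji}):
Γ^θ_{φ φ} = -sin(2*θ)/2
Γ^φ_{θ φ} = 1/tan(θ)
Ricci tensor (R_{ij} = R^k_{ikj}): R_{θθ} = 1, R_{θφ} = 0, R_{φφ} = sin(θ)^2
Inverse metric: g^{θθ} = 1, g^{φφ} = 1/sin(θ)^2
R = g^{ij} R_{ij} = (1)(1) + (1/sin(θ)^2)(sin(θ)^2) = 2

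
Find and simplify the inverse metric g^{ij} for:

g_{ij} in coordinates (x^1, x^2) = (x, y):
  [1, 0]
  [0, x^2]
The metric is diagonal, so g^{ij} is diagonal with entries 1/g_{ii}: diag(1, 1/(x^2)).
g^{ij}:
  [1, 0]
  [0, 1/x^2]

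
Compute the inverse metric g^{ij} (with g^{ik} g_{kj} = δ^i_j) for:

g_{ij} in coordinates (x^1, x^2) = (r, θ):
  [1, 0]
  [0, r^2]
The metric is diagonal, so g^{ij} is diagonal with entries 1/g_{ii}: diag(1, 1/(r^2)).
g^{ij}:
  [1, 0]
  [0, 1/r^2]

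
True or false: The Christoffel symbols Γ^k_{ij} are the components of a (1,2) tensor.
Under a change of coordinates Γ picks up an inhomogeneous term ∂²x/∂x'∂x'; e.g. Γ = 0 in Cartesian coordinates but Γ^r_{θθ} = -r in polar coordinates on the same flat plane.
False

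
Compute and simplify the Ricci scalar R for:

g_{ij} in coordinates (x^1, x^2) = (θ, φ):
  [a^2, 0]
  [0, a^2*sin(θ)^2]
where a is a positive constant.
Non-zero Christoffel symbols (Γ^k_{ij} = Γ^k_{ji}):
Γ^θ_{φ φ} = -sin(2*θ)/2
Γ^φ_{θ φ} = 1/tan(θ)
Ricci tensor (R_{ij} = R^k_{ikj}): R_{θθ} = 1, R_{θφ} = 0, R_{φφ} = sin(θ)^2
Inverse metric: g^{θθ} = 1/a^2, g^{φφ} = 1/(a^2*sin(θ)^2)
R = g^{ij} R_{ij} = (1/a^2)(1) + (1/(a^2*sin(θ)^2))(sin(θ)^2) = 2/a^2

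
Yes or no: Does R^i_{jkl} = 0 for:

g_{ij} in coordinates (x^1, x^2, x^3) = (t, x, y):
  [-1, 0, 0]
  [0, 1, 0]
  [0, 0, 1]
All metric components are constant, so every Christoffel symbol vanishes and R^i_{jkl} = 0.
Yes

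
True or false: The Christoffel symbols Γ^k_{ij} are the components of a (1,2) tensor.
Under a change of coordinates Γ picks up an inhomogeneous term ∂²x/∂x'∂x'; e.g. Γ = 0 in Cartesian coordinates but Γ^r_{θθ} = -r in polar coordinates on the same flat plane.
False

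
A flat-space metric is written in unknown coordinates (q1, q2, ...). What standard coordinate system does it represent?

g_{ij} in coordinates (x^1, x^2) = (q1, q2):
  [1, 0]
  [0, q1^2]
The line element ds^2 = dq1^2 + q1^2 dq2^2 is dr^2 + r^2 dθ^2 with q1 = r, q2 = θ.
polar coordinates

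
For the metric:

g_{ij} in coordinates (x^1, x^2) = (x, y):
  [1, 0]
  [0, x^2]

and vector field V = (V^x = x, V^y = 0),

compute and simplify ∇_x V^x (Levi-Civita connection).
Non-zero Christoffel symbols:
Γ^x_{y y} = -x
Γ^y_{x y} = 1/x
∇_x V^x = ∂_x V^x + Γ^x_{x j} V^j
  = (1) + (0)(x) + (0)(0)
  = 1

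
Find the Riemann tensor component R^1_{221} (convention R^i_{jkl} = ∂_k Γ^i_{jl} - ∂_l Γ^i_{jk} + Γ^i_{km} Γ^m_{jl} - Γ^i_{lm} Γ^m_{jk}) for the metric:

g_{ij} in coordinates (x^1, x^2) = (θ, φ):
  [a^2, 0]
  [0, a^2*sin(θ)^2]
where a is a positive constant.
Non-zero Christoffel symbols (Γ^k_{ij} = Γ^k_{ji}):
Γ^θ_{φ φ} = -sin(2*θ)/2
Γ^φ_{θ φ} = 1/tan(θ)
R^θ_{φ φ θ} = ∂_φ Γ^θ_{φ θ} - ∂_θ Γ^θ_{φ φ} + Γ^θ_{φ m} Γ^m_{φ θ} - Γ^θ_{θ m} Γ^m_{φ φ}
  = (0) - (-cos(2*θ)) + (-cos(θ)^2) - (0) = -sin(θ)^2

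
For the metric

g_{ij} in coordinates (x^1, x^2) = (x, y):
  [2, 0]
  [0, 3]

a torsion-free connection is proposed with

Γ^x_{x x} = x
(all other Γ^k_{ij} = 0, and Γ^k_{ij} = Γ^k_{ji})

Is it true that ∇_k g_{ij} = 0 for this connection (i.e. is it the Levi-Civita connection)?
Using ∇_k g_{ij} = ∂_k g_{ij} - Γ^m_{ki} g_{mj} - Γ^m_{kj} g_{im}:
∇_x g_{xx} = (0) - (2*x) - (2*x) = -4*x ≠ 0
So the connection is not metric compatible (it is not the Levi-Civita connection).
No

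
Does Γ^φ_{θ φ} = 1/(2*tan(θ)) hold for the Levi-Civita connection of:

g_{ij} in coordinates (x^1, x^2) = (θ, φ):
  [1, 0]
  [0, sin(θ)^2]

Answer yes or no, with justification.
Γ^φ_{θ φ} = (1/2) g^{φφ} (∂_θ g_{φφ} + ∂_φ g_{φθ} - ∂_φ g_{θφ}) = (1/2)(1/sin(θ)^2)((sin(2*θ)) + (0) - (0)) = 1/tan(θ)
This differs from the proposed value 1/(2*tan(θ)).
No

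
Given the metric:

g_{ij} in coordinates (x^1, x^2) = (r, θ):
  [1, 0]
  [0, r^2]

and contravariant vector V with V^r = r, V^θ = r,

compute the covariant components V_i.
V_i = g_{ij} V^j:
V_r = (1)(r) + (0)(r) = r
V_θ = (0)(r) + (r^2)(r) = r^3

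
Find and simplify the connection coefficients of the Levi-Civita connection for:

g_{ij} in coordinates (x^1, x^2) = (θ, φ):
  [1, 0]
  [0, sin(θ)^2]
Using Γ^k_{ij} = (1/2) g^{km} (∂_i g_{mj} + ∂_j g_{mi} - ∂_m g_{ij}); the metric is diagonal, so only the m = k term contributes.
Non-zero symbols (using the symmetry Γ^k_{ij} = Γ^k_{ji}):
Γ^θ_{φ φ} = (1/2) g^{θθ} (∂_φ g_{θφ} + ∂_φ g_{θφ} - ∂_θ g_{φφ}) = (1/2)(1)((0) + (0) - (sin(2*θ))) = -sin(2*θ)/2
Γ^φ_{θ φ} = (1/2) g^{φφ} (∂_θ g_{φφ} + ∂_φ g_{φθ} - ∂_φ g_{θφ}) = (1/2)(1/sin(θ)^2)((sin(2*θ)) + (0) - (0)) = 1/tan(θ)
All other Christoffel symbols are zero.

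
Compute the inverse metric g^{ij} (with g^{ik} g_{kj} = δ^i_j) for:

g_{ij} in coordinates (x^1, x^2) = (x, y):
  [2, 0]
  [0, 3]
The metric is diagonal, so g^{ij} is diagonal with entries 1/g_{ii}: diag(1/2, 1/3).
g^{ij}:
  [1/2, 0]
  [0, 1/3]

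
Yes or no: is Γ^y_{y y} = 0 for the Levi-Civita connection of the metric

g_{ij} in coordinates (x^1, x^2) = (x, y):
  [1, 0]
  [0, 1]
Γ^y_{y y} = (1/2) g^{yy} (∂_y g_{yy} + ∂_y g_{yy} - ∂_y g_{yy}) = (1/2)(1)((0) + (0) - (0)) = 0
This equals the proposed value 0.
Yes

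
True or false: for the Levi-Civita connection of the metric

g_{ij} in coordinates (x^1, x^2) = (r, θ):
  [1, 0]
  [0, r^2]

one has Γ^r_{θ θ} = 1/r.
Γ^r_{θ θ} = (1/2) g^{rr} (∂_θ g_{rθ} + ∂_θ g_{rθ} - ∂_r g_{θθ}) = (1/2)(1)((0) + (0) - (2*r)) = -r
This differs from the proposed value 1/r.
False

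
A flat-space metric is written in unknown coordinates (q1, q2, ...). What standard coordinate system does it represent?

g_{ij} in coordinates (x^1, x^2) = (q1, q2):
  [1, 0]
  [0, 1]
All components are constant and the metric is the identity, i.e. orthonormal rectilinear coordinates.
Cartesian (2D) coordinates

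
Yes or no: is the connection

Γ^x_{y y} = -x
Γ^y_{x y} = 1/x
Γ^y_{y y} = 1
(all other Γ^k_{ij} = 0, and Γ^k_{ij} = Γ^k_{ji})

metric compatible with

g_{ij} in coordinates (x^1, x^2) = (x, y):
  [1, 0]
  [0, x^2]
Using ∇_k g_{ij} = ∂_k g_{ij} - Γ^m_{ki} g_{mj} - Γ^m_{kj} g_{im}:
∇_y g_{yy} = (0) - (x^2) - (x^2) = -2*x^2 ≠ 0
So the connection is not metric compatible (it is not the Levi-Civita connection).
No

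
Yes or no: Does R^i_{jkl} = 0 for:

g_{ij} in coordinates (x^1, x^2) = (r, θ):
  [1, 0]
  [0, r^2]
Non-zero Christoffel symbols:
Γ^r_{θ θ} = -r
Γ^θ_{r θ} = 1/r
Ricci tensor: R_{rr} = 0, R_{rθ} = 0, R_{θθ} = 0
All R_{ij} vanish; in 2 dimensions the Riemann tensor is fully determined by the Ricci tensor, so R^i_{jkl} = 0: the metric is flat (curvilinear coordinates on flat space).
Yes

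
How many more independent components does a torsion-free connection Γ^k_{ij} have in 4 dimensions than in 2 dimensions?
Independent components in n dimensions: n × n(n+1)/2 = n^2(n+1)/2.
4D: 4 × 10 = 40
2D: 2 × 3 = 6
Difference = 40 - 6 = 34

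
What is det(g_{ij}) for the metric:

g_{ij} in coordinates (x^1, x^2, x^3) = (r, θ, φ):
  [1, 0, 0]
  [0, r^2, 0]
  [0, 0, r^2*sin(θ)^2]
Diagonal metric: det(g) = g_{11}·g_{22}·g_{33}
= (1)·(r^2)·(r^2*sin(θ)^2)
det(g) = r^4*sin(θ)^2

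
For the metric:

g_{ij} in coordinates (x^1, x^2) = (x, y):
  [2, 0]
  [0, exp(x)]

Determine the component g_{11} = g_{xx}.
With x^1 = x, x^2 = y, g_{11} = g_{xx} is the row-1, column-1 entry of the matrix.
g_{11} = 2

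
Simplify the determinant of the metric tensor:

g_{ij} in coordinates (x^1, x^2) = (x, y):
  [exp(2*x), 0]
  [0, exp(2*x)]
For a 2×2 metric: det(g) = g_{11}·g_{22} - g_{12}·g_{21}
= (exp(2*x))·(exp(2*x)) - (0)·(0)
= exp(4*x) - 0
det(g) = exp(4*x)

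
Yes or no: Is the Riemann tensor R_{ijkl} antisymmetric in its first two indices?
R_{ijkl} = -R_{jikl} (follows from metric compatibility).
Yes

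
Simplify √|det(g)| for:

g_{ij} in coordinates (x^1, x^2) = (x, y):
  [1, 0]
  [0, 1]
det(g) = 1
√|det(g)| = 1
Volume element: dV = 1 dx dy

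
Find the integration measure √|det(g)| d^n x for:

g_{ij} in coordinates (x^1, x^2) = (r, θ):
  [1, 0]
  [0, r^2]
det(g) = r^2
√|det(g)| = r
Volume element: dV = r dr dθ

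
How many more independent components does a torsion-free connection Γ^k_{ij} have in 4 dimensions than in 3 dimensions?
Independent components in n dimensions: n × n(n+1)/2 = n^2(n+1)/2.
4D: 4 × 10 = 40
3D: 3 × 6 = 18
Difference = 40 - 18 = 22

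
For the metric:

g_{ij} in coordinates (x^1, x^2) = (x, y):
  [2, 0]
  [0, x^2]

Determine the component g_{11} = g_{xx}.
With x^1 = x, x^2 = y, g_{11} = g_{xx} is the row-1, column-1 entry of the matrix.
g_{11} = 2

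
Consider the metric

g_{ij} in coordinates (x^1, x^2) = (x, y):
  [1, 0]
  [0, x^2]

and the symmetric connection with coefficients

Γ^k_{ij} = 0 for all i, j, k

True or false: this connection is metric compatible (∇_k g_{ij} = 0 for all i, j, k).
Using ∇_k g_{ij} = ∂_k g_{ij} - Γ^m_{ki} g_{mj} - Γ^m_{kj} g_{im}:
∇_x g_{yy} = (2*x) - (0) - (0) = 2*x ≠ 0
So the connection is not metric compatible (it is not the Levi-Civita connection).
False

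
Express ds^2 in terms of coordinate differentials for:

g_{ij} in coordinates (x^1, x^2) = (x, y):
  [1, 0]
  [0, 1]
ds^2 = g_{ij} dx^i dx^j; only the non-zero components contribute.
ds^2 = dx^2 + dy^2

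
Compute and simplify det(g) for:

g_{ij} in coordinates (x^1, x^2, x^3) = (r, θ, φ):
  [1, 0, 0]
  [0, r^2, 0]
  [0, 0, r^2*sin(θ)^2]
Diagonal metric: det(g) = g_{11}·g_{22}·g_{33}
= (1)·(r^2)·(r^2*sin(θ)^2)
det(g) = r^4*sin(θ)^2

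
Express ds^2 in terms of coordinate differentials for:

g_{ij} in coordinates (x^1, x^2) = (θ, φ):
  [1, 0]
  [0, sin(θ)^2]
ds^2 = g_{ij} dx^i dx^j; only the non-zero components contribute.
ds^2 = dθ^2 + sin(θ)^2 dφ^2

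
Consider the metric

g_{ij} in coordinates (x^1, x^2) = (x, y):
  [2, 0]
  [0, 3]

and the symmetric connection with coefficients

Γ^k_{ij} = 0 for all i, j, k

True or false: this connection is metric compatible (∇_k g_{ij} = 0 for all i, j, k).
Using ∇_k g_{ij} = ∂_k g_{ij} - Γ^m_{ki} g_{mj} - Γ^m_{kj} g_{im}:
e.g. ∇_y g_{yy} = (0) - (0) - (0) = 0
Every component ∇_k g_{ij} vanishes: the connection is metric compatible.
True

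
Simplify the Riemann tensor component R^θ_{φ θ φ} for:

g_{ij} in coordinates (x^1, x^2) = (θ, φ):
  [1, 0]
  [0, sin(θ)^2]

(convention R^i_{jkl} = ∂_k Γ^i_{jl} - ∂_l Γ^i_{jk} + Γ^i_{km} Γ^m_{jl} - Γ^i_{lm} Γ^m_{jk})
Non-zero Christoffel symbols (Γ^k_{ij} = Γ^k_{ji}):
Γ^θ_{φ φ} = -sin(2*θ)/2
Γ^φ_{θ φ} = 1/tan(θ)
R^θ_{φ θ φ} = ∂_θ Γ^θ_{φ φ} - ∂_φ Γ^θ_{φ θ} + Γ^θ_{θ m} Γ^m_{φ φ} - Γ^θ_{φ m} Γ^m_{φ θ}
  = (-cos(2*θ)) - (0) + (0) - (-cos(θ)^2) = sin(θ)^2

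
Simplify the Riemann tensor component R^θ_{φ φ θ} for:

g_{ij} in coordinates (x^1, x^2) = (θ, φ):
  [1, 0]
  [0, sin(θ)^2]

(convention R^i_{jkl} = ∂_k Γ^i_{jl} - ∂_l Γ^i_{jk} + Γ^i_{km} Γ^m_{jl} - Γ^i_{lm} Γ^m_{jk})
Non-zero Christoffel symbols (Γ^k_{ij} = Γ^k_{ji}):
Γ^θ_{φ φ} = -sin(2*θ)/2
Γ^φ_{θ φ} = 1/tan(θ)
R^θ_{φ φ θ} = ∂_φ Γ^θ_{φ θ} - ∂_θ Γ^θ_{φ φ} + Γ^θ_{φ m} Γ^m_{φ θ} - Γ^θ_{θ m} Γ^m_{φ φ}
  = (0) - (-cos(2*θ)) + (-cos(θ)^2) - (0) = -sin(θ)^2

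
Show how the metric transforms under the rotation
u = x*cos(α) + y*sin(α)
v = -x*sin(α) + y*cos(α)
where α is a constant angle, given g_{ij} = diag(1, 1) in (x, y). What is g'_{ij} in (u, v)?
Invert the transformation: x = u*cos(α) - v*sin(α), y = u*sin(α) + v*cos(α)
g'_{ij} = (∂x^k/∂x'^i)(∂x^l/∂x'^j) g_{kl}; with g_{kl} = δ_{kl} this is Σ_k (∂x^k/∂x'^i)(∂x^k/∂x'^j).
Jacobian: ∂x/∂u = cos(α), ∂x/∂v = -sin(α), ∂y/∂u = sin(α), ∂y/∂v = cos(α)
g'_{uu} = (cos(α))(cos(α)) + (sin(α))(sin(α)) = 1
g'_{uv} = (cos(α))(-sin(α)) + (sin(α))(cos(α)) = 0
g'_{vv} = (-sin(α))(-sin(α)) + (cos(α))(cos(α)) = 1
g'_{ij} = diag(1, 1)
The Euclidean metric is invariant under rotations.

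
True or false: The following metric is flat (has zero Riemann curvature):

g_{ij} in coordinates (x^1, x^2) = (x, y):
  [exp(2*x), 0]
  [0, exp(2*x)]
Non-zero Christoffel symbols:
Γ^x_{x x} = 1
Γ^x_{y y} = -1
Γ^y_{x y} = 1
Ricci tensor: R_{xx} = 0, R_{xy} = 0, R_{yy} = 0
All R_{ij} vanish; in 2 dimensions the Riemann tensor is fully determined by the Ricci tensor, so R^i_{jkl} = 0: the metric is flat (curvilinear coordinates on flat space).
True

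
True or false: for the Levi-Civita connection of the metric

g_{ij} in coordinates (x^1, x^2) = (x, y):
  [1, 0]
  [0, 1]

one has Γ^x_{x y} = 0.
Γ^x_{x y} = (1/2) g^{xx} (∂_x g_{xy} + ∂_y g_{xx} - ∂_x g_{xy}) = (1/2)(1)((0) + (0) - (0)) = 0
This equals the proposed value 0.
True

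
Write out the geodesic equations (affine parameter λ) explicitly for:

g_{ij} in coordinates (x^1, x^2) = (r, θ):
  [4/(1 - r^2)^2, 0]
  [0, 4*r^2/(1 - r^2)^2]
Geodesic equation: d^2x^k/dλ^2 + Γ^k_{ij} (dx^i/dλ)(dx^j/dλ) = 0.
Non-zero Christoffel symbols:
Γ^r_{r r} = 2*r/(1 - r^2)
Γ^r_{θ θ} = (r^3 + r)/(r^2 - 1)
Γ^θ_{r θ} = (-r^2 - 1)/(r^3 - r)
Substituting (the symmetric pair Γ^k_{ij}, Γ^k_{ji} combines into a factor 2):
d^2r/dλ^2 + (2*r/(1 - r^2)) (dr/dλ)^2 + ((r^3 + r)/(r^2 - 1)) (dθ/dλ)^2 = 0
d^2θ/dλ^2 + ((-2*r^2 - 2)/(r^3 - r)) (dr/dλ)(dθ/dλ) = 0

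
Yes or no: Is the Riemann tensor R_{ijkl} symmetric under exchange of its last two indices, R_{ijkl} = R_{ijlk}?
It is antisymmetric in the last pair: R_{ijkl} = -R_{ijlk}.
No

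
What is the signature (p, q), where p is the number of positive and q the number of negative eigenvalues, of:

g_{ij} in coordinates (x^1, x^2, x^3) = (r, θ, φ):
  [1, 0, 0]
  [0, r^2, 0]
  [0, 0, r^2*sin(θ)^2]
The metric is diagonal, so its eigenvalues are the diagonal entries: 1, r^2, r^2*sin(θ)^2 (at a generic point, where coordinate-dependent entries are positive).
3 positive, 0 negative.
(3, 0) - Riemannian (positive definite)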